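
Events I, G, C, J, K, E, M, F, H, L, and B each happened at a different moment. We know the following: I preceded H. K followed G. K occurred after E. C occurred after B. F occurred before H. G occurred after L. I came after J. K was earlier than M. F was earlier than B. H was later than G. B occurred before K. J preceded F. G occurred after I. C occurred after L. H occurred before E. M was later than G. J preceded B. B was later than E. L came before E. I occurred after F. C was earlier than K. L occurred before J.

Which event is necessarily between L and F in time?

J

Tracing the constraints gives L → J → F, so J sits after L and before F.
No other event is forced both after L and before F.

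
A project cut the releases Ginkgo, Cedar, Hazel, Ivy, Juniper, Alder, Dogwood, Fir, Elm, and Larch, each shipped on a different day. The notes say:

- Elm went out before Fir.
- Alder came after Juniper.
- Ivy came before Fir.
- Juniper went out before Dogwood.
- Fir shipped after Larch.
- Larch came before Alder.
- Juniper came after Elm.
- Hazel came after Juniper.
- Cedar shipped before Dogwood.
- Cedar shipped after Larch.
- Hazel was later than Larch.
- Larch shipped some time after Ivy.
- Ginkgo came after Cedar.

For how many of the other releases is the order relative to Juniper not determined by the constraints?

5

Forced before Juniper: Elm; forced after Juniper: Alder, Dogwood, and Hazel.
That leaves Cedar, Fir, Ginkgo, Ivy, and Larch with no forced order relative to Juniper — 5.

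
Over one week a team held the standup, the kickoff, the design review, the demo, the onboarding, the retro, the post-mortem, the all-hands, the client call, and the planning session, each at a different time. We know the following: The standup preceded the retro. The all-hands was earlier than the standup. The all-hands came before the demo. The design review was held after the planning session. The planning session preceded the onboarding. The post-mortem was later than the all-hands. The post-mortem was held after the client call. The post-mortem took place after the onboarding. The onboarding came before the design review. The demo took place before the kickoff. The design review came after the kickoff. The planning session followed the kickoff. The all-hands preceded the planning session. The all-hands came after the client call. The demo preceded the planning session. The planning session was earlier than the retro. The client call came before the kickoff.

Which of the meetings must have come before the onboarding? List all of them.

the all-hands, the client call, the demo, the kickoff, the planning session

Directly stated before the onboarding: the planning session.
The all-hands reaches the onboarding via the all-hands → the planning session → the onboarding.
The client call reaches the onboarding via the client call → the all-hands → the planning session → the onboarding.
The demo reaches the onboarding via the demo → the planning session → the onboarding.
Likewise the kickoff reaches the onboarding by chaining the stated constraints.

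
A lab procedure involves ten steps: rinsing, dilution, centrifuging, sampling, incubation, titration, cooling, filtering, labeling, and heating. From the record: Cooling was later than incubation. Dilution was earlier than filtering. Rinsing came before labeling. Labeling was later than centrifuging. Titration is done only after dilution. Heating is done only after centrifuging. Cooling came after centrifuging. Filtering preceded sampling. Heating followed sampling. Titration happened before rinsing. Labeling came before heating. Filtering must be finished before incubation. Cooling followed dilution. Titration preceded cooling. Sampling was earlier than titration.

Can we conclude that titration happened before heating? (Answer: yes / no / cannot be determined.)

yes

Chain the constraints: titration → rinsing → labeling → heating. Each link is directly stated, so titration comes before heating.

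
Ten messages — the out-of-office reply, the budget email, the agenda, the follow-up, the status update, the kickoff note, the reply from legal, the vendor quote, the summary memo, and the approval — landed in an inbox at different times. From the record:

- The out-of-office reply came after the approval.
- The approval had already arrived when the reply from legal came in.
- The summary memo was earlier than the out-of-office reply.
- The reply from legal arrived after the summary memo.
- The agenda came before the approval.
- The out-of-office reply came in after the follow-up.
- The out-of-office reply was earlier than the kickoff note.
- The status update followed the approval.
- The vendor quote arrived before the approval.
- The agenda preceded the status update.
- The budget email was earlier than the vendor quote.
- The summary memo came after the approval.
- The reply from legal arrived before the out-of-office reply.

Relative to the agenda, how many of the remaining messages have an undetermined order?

3

Forced after the agenda: the approval, the kickoff note, the out-of-office reply, the reply from legal, the status update, and the summary memo.
That leaves the budget email, the follow-up, and the vendor quote with no forced order relative to the agenda — 3.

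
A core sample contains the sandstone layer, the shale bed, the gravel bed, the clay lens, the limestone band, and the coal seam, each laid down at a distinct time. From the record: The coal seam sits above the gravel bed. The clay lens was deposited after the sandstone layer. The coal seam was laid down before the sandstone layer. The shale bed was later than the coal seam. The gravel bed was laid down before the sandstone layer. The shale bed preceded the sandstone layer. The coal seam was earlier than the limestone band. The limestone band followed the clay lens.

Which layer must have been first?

The gravel bed has a chain of constraints placing it before every other layer, so the gravel bed must be first.

the gravel bed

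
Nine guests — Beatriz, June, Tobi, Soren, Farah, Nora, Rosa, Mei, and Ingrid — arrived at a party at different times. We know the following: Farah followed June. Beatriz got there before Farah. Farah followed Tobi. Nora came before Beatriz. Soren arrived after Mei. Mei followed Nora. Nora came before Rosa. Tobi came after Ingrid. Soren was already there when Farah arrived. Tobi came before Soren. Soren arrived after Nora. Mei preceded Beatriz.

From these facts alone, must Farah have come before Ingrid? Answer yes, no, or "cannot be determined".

no

Tracing the constraints gives Ingrid → Tobi → Farah, so Ingrid must come before Farah.
That means Farah cannot be before Ingrid.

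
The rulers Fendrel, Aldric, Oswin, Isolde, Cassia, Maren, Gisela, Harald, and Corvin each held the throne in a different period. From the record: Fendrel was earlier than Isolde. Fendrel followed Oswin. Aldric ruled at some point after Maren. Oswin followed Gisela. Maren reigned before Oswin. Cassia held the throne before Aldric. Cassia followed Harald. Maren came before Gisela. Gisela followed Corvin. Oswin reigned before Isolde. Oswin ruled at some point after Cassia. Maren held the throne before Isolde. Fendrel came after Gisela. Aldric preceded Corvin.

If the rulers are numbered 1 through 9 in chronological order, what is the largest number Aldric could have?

4

Aldric must come before Corvin, Fendrel, Gisela, Isolde, and Oswin — 5 rulers forced after them.
Everything else can be placed before Aldric in some valid order, so Aldric can sit as late as position 9 − 5 = 4.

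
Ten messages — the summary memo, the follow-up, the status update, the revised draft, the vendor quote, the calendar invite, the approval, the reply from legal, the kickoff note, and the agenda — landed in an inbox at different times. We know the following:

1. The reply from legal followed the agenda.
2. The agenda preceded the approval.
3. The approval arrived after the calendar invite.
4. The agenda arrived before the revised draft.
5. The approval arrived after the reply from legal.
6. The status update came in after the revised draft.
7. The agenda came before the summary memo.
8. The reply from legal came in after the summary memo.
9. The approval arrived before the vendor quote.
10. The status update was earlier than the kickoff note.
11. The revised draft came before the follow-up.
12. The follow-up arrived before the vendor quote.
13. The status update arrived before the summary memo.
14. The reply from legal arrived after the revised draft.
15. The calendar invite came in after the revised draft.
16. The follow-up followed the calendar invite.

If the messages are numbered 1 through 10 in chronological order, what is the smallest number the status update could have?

The agenda and the revised draft must both come before the status update — 2 forced predecessors.
Nothing else is forced ahead of the status update, so its earliest slot is position 2 + 1 = 3.

3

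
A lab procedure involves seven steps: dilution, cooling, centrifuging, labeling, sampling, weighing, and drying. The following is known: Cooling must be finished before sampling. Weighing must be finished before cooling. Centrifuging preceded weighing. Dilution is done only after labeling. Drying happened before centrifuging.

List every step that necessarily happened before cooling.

Directly stated before cooling: weighing.
Centrifuging reaches cooling via centrifuging → weighing → cooling.
Drying reaches cooling via drying → centrifuging → weighing → cooling.

centrifuging, drying, weighing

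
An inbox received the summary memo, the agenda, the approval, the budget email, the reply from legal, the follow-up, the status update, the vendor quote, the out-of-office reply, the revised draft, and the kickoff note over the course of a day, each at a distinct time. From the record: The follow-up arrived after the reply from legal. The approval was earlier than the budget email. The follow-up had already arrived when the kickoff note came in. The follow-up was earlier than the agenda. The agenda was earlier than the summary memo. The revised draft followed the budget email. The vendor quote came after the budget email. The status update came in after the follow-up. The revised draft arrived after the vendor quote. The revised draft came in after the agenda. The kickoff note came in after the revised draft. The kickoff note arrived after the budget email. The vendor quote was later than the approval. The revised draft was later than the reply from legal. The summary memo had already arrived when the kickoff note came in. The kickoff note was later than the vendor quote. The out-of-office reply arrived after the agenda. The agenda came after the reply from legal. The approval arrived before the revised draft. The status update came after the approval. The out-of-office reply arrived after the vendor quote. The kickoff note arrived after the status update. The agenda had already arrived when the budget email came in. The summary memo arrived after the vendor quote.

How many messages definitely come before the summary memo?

Directly stated before the summary memo: the agenda and the vendor quote.
The approval reaches the summary memo via the approval → the vendor quote → the summary memo.
The budget email reaches the summary memo via the budget email → the vendor quote → the summary memo.
The follow-up reaches the summary memo via the follow-up → the agenda → the summary memo.
Likewise the reply from legal reaches the summary memo by chaining the stated constraints.
That's the agenda, the approval, the budget email, the follow-up, the reply from legal, and the vendor quote — 6 in all.

6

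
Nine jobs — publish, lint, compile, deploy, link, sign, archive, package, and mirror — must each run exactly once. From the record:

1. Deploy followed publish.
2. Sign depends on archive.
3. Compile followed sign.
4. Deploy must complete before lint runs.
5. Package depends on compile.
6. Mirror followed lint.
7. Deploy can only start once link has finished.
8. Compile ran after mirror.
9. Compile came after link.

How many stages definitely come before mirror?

4

Directly stated before mirror: lint.
Deploy reaches mirror via deploy → lint → mirror.
Link reaches mirror via link → deploy → lint → mirror.
Publish reaches mirror via publish → deploy → lint → mirror.
No chain forces package (or any of the others) ahead of mirror.
That's deploy, link, lint, and publish — 4 in all.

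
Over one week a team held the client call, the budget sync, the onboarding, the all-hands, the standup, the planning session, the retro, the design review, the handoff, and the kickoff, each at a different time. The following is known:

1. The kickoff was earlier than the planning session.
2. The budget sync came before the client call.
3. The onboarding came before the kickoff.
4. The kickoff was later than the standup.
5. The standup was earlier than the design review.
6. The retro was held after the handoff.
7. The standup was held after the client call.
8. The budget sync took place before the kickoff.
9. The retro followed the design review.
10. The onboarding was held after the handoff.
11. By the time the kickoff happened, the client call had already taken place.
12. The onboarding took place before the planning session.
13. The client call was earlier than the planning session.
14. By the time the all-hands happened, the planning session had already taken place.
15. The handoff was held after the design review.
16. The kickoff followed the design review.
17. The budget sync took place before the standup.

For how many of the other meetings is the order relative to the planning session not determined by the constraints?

Forced before the planning session: the budget sync, the client call, the design review, the handoff, the kickoff, the onboarding, and the standup; forced after the planning session: the all-hands.
That leaves the retro with no forced order relative to the planning session — 1.

1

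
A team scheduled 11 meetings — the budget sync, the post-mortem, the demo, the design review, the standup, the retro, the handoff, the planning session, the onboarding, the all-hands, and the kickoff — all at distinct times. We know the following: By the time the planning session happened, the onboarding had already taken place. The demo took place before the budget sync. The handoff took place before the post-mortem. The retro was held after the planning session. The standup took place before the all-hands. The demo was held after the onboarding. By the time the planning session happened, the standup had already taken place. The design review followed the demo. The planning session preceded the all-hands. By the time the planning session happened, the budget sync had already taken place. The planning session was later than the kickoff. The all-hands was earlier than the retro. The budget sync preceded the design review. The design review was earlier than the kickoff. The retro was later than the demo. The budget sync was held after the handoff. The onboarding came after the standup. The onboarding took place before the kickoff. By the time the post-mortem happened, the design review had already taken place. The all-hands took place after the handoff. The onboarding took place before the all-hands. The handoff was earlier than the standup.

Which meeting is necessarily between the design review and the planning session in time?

Tracing the constraints gives the design review → the kickoff → the planning session, so the kickoff sits after the design review and before the planning session.
No other meeting is forced both after the design review and before the planning session.

the kickoff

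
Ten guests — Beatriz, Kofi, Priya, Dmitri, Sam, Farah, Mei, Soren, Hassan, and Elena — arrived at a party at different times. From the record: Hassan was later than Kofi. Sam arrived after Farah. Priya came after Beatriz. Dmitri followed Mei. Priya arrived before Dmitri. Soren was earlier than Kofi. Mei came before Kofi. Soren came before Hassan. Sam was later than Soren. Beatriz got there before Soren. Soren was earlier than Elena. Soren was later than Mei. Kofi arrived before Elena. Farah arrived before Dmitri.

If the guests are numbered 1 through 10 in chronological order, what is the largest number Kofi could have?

Kofi must come before Elena and Hassan — 2 guests forced after them.
Everything else can be placed before Kofi in some valid order, so Kofi can sit as late as position 10 − 2 = 8.

8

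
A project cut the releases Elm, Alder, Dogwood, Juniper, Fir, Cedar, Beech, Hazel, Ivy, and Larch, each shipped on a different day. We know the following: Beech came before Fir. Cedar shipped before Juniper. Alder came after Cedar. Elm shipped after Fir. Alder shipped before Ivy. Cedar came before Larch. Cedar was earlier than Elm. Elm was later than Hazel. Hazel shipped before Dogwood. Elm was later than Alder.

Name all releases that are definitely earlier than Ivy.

Directly stated before Ivy: Alder.
Cedar reaches Ivy via Cedar → Alder → Ivy.
No chain forces Fir (or any of the others) ahead of Ivy.

Alder, Cedar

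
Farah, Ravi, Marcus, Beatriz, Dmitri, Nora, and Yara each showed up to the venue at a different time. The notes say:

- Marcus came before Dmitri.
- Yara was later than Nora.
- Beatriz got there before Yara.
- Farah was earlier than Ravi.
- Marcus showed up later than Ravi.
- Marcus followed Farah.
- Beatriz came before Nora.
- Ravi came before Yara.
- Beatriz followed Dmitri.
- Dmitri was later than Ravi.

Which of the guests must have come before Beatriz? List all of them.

Directly stated before Beatriz: Dmitri.
Farah reaches Beatriz via Farah → Ravi → Dmitri → Beatriz.
Marcus reaches Beatriz via Marcus → Dmitri → Beatriz.
Ravi reaches Beatriz via Ravi → Dmitri → Beatriz.
No chain forces Yara (or any of the others) ahead of Beatriz.

Dmitri, Farah, Marcus, Ravi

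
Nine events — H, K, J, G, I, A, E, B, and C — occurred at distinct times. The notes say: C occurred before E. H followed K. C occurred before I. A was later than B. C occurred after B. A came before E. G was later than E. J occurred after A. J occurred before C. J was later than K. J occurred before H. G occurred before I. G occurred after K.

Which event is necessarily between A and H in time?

Tracing the constraints gives A → J → H, so J sits after A and before H.
No other event is forced both after A and before H.

J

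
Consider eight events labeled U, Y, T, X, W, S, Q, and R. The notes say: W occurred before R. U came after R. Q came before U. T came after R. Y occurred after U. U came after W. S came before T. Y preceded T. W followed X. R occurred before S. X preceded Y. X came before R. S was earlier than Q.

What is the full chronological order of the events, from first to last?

The constraints fix every adjacent pair, so only one ordering works:
X → W → R → S → Q → U → Y → T.

X, W, R, S, Q, U, Y, T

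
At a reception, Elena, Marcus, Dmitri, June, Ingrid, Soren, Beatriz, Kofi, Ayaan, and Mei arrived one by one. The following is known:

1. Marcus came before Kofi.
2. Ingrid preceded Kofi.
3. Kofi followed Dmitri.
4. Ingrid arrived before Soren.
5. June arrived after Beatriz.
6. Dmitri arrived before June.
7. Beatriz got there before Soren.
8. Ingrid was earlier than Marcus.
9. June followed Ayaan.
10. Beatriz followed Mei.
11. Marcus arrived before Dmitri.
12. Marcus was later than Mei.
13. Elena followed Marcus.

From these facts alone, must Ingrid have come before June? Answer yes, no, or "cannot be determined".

Chain the constraints: Ingrid → Marcus → Dmitri → June. Each link is directly stated, so Ingrid comes before June.

yes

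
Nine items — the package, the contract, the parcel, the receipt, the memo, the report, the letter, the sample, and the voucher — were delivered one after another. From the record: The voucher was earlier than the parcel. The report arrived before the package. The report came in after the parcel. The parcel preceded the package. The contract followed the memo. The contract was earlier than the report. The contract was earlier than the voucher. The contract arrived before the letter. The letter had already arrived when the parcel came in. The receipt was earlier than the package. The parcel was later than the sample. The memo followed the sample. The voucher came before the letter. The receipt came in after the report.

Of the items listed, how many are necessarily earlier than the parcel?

5

Directly stated before the parcel: the letter, the sample, and the voucher.
The contract reaches the parcel via the contract → the voucher → the parcel.
The memo reaches the parcel via the memo → the contract → the voucher → the parcel.
That's the contract, the letter, the memo, the sample, and the voucher — 5 in all.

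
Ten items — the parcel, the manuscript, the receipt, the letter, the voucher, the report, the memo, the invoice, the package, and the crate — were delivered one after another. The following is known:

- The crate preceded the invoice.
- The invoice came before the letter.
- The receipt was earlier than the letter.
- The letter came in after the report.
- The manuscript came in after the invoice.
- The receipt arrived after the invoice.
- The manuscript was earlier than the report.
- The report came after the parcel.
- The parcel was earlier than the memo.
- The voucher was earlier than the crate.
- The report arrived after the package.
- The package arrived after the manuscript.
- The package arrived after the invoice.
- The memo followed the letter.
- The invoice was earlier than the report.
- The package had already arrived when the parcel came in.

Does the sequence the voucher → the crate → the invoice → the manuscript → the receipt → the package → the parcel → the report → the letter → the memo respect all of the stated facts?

yes

Check each stated constraint against the proposed order — e.g. the invoice is ahead of the report; the invoice is ahead of the letter. Every pair is in the required order; nothing is violated.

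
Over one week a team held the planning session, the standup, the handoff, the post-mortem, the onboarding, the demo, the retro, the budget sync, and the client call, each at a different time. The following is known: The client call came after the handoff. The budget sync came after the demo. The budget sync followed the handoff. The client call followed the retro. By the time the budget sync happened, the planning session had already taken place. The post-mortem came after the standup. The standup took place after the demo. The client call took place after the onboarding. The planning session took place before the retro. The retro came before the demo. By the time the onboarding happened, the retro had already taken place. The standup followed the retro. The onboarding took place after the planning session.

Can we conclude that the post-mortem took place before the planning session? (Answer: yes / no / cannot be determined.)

no

Tracing the constraints gives the planning session → the retro → the standup → the post-mortem, so the planning session must come before the post-mortem.
That means the post-mortem cannot be before the planning session.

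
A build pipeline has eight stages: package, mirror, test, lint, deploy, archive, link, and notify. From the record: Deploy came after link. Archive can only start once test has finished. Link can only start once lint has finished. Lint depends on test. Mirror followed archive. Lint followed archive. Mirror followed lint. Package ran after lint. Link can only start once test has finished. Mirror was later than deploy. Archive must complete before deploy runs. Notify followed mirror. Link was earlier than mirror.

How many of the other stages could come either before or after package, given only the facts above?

Forced before package: archive, lint, and test.
That leaves deploy, link, mirror, and notify with no forced order relative to package — 4.

4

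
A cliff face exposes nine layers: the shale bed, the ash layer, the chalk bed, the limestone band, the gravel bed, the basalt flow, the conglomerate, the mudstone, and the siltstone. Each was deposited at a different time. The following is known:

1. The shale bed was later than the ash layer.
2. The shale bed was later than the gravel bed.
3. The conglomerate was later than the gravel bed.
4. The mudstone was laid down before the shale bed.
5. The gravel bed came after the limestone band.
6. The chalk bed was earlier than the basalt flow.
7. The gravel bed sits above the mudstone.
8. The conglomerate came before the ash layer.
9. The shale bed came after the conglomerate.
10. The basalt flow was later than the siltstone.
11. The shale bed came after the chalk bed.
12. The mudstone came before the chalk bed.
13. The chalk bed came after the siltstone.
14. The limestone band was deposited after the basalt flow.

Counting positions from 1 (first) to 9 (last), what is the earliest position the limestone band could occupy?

The basalt flow, the chalk bed, the mudstone, and the siltstone must all come before the limestone band — 4 forced predecessors.
Nothing else is forced ahead of the limestone band, so its earliest slot is position 4 + 1 = 5.

5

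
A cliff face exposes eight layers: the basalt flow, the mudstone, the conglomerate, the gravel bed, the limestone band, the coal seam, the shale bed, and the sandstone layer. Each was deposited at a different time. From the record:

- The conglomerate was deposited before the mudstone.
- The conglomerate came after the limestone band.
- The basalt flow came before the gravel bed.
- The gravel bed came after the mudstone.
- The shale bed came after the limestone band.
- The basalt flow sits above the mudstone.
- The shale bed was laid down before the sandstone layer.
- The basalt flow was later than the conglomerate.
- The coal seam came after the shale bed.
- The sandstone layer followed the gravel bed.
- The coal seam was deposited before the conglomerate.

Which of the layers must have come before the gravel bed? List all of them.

the basalt flow, the coal seam, the conglomerate, the limestone band, the mudstone, the shale bed

Directly stated before the gravel bed: the basalt flow and the mudstone.
The coal seam reaches the gravel bed via the coal seam → the conglomerate → the basalt flow → the gravel bed.
The conglomerate reaches the gravel bed via the conglomerate → the basalt flow → the gravel bed.
The limestone band reaches the gravel bed via the limestone band → the conglomerate → the basalt flow → the gravel bed.
Likewise the shale bed reaches the gravel bed by chaining the stated constraints.
No chain forces the sandstone layer ahead of the gravel bed.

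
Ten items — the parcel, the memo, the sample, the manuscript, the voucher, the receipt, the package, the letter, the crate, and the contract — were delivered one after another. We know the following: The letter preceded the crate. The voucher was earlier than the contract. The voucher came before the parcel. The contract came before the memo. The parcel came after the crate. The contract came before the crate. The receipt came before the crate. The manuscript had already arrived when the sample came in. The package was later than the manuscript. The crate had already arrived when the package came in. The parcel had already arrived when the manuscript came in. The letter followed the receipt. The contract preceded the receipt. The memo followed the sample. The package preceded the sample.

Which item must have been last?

Every other item has a chain of constraints placing it before the memo, so the memo is last.

the memo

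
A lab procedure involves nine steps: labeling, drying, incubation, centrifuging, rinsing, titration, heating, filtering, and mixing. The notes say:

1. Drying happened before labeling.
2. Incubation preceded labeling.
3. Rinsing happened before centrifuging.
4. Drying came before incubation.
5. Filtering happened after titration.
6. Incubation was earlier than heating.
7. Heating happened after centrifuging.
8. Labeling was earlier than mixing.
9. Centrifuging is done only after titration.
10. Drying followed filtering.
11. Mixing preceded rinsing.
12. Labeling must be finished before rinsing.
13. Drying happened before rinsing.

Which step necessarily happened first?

titration

Titration has a chain of constraints placing it before every other step, so titration must be first.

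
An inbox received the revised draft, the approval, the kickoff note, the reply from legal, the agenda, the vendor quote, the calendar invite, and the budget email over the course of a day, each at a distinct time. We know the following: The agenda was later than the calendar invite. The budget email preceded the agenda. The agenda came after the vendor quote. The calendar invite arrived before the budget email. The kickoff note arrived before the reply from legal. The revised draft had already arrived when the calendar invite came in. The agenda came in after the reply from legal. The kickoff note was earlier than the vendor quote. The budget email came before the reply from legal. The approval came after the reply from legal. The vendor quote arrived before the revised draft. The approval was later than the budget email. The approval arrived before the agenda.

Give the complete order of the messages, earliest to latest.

The constraints fix every adjacent pair, so only one ordering works:
the kickoff note → the vendor quote → the revised draft → the calendar invite → the budget email → the reply from legal → the approval → the agenda.

the kickoff note, the vendor quote, the revised draft, the calendar invite, the budget email, the reply from legal, the approval, the agenda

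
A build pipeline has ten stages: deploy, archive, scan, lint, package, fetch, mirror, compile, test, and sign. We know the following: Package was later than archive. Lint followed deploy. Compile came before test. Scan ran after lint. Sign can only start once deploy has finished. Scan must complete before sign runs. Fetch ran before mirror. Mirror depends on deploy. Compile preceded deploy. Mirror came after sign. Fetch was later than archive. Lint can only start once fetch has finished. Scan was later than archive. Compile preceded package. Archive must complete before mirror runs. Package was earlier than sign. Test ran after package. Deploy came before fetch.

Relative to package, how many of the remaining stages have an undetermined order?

4

Forced before package: archive and compile; forced after package: mirror, sign, and test.
That leaves deploy, fetch, lint, and scan with no forced order relative to package — 4.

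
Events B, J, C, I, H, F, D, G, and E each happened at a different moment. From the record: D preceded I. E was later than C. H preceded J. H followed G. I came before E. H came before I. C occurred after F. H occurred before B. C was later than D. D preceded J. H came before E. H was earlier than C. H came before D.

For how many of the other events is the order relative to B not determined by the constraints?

6

Forced before B: G and H.
That leaves C, D, E, F, I, and J with no forced order relative to B — 6.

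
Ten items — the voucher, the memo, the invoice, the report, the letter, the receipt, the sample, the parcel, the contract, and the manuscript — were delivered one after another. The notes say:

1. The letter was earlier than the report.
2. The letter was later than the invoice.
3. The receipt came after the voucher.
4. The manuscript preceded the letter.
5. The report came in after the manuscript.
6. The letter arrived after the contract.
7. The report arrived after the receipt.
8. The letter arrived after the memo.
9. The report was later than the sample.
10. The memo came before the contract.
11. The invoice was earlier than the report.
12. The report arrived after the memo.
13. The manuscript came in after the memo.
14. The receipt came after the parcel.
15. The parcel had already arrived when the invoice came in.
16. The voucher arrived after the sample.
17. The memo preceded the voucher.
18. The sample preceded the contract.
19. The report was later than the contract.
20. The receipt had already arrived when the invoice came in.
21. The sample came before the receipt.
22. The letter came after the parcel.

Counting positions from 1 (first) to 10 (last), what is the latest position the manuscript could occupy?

8

The manuscript must come before the letter and the report — 2 items forced after it.
Everything else can be placed before the manuscript in some valid order, so the manuscript can sit as late as position 10 − 2 = 8.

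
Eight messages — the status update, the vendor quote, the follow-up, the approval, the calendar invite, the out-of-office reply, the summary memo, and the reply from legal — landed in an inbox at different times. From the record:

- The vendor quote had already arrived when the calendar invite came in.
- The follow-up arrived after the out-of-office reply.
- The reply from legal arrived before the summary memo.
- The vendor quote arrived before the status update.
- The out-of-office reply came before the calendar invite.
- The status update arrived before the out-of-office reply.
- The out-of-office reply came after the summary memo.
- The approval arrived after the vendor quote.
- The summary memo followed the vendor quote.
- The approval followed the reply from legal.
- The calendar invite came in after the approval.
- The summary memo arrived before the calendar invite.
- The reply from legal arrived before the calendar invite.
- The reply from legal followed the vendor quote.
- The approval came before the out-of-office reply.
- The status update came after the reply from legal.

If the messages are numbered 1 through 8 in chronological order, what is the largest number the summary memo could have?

The summary memo must come before the calendar invite, the follow-up, and the out-of-office reply — 3 messages forced after it.
Everything else can be placed before the summary memo in some valid order, so the summary memo can sit as late as position 8 − 3 = 5.

5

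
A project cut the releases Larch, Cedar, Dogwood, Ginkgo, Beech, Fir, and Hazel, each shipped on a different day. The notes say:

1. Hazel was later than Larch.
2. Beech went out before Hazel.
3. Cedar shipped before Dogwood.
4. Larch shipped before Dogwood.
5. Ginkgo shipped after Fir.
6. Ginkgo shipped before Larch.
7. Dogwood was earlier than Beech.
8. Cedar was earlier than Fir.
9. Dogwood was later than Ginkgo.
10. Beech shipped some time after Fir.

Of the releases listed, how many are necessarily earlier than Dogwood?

Directly stated before Dogwood: Cedar, Ginkgo, and Larch.
Fir reaches Dogwood via Fir → Ginkgo → Dogwood.
No chain forces Hazel (or any of the others) ahead of Dogwood.
That's Cedar, Fir, Ginkgo, and Larch — 4 in all.

4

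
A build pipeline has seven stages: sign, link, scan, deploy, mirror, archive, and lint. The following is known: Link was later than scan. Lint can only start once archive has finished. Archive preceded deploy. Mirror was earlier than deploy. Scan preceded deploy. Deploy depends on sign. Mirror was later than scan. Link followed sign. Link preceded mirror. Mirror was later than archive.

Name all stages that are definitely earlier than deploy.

archive, link, mirror, scan, sign

Directly stated before deploy: archive, mirror, scan, and sign.
Link reaches deploy via link → mirror → deploy.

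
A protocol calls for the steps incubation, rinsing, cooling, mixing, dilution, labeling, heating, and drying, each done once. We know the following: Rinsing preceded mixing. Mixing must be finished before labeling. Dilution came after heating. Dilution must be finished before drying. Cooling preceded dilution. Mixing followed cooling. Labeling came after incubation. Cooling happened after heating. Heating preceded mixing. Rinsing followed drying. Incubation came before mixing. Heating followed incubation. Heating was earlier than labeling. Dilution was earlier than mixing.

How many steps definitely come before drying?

4

Directly stated before drying: dilution.
Cooling reaches drying via cooling → dilution → drying.
Heating reaches drying via heating → dilution → drying.
Incubation reaches drying via incubation → heating → dilution → drying.
No chain forces labeling (or any of the others) ahead of drying.
That's cooling, dilution, heating, and incubation — 4 in all.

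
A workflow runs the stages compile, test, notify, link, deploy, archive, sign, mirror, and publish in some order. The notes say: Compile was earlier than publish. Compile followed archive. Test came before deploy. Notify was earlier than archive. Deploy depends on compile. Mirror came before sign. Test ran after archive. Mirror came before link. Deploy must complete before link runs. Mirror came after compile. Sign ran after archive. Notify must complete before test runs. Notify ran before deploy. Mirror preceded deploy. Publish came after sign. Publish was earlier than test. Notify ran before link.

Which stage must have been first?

notify

Notify has a chain of constraints placing it before every other stage, so notify must be first.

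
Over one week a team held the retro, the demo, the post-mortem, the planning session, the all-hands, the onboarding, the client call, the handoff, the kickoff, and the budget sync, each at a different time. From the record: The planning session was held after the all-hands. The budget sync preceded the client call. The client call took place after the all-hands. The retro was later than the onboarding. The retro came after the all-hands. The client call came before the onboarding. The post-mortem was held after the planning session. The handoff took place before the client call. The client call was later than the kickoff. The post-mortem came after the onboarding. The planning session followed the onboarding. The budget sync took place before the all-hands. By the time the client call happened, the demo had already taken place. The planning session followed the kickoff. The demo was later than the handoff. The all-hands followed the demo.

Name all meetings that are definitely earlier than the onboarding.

the all-hands, the budget sync, the client call, the demo, the handoff, the kickoff

Directly stated before the onboarding: the client call.
The all-hands reaches the onboarding via the all-hands → the client call → the onboarding.
The budget sync reaches the onboarding via the budget sync → the client call → the onboarding.
The demo reaches the onboarding via the demo → the client call → the onboarding.
Likewise the handoff and the kickoff each reach the onboarding by chaining the stated constraints.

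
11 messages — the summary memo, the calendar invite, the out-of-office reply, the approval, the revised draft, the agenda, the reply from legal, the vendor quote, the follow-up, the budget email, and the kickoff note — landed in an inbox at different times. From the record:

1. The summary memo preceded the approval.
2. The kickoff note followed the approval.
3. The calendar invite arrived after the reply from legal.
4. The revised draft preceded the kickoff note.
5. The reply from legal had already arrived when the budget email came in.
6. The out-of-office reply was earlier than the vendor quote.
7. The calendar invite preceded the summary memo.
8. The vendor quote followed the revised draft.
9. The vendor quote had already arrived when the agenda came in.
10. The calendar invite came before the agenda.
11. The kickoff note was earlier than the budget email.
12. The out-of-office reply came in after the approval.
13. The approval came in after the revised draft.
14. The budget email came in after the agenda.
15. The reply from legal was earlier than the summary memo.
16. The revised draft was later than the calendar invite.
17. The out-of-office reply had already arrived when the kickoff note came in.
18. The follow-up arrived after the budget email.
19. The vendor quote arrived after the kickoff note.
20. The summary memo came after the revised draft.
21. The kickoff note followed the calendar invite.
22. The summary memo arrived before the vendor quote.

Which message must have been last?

Every other message has a chain of constraints placing it before the follow-up, so the follow-up is last.

the follow-up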